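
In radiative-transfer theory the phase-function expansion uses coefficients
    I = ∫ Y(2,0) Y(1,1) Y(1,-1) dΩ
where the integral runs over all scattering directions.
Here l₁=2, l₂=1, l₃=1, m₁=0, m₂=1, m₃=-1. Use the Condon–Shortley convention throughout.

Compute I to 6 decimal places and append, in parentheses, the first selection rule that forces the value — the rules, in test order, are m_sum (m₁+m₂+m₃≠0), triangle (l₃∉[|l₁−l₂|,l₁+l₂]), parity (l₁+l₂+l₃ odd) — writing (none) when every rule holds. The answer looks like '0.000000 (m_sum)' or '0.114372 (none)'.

Rules hold: Σm=0, L=4 even, 1≤1≤3.
N = 5·3·3 = 45
Δ = 2!·2!·0!/5! = 1/30
Racah Σ t=1..1: t=1:−1/1 = -1/1
⇒ 3j(2 1 1; 0 0 0)² = 2/15, sgn +1
Racah Σ t=2..2: t=2:+1/4 = 1/4
⇒ 3j(2 1 1; 0 1 -1)² = 1/30, sgn +1
4πI² = N·(3j₀)²·(3jₘ)² = 1/5
I = +1·√(0.2/4π) = 0.12615663
No selection rule forces the value: the integral is nonzero (none).

0.126157 (none)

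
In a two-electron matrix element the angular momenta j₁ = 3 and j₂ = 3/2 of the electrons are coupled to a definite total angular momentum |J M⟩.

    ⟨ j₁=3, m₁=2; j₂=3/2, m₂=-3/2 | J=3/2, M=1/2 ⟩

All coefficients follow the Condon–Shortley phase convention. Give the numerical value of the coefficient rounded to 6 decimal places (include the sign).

+√(2/7) ≈ +0.534522

√[4·3!3!0!/7! · 5!1!0!3!2!1!] = √(288/7)
  +(−1)^0/∏(0,3,1,0,2,0)! = 1/12  (running 1/12)
⟨..|..⟩ = √(288/7)·(1/12) = +0.534522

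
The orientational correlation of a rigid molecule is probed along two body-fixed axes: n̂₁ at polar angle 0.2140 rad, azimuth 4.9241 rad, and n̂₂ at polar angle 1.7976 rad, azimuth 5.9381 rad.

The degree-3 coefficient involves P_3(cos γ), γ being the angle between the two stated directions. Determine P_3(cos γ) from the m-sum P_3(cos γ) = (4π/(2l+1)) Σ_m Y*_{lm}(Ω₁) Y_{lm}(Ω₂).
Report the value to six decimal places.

Addition theorem: P_3(cos γ) = (4π/7) Σ_m Y*_{lm}(Ω₁) Y_{lm}(Ω₂), m = −3…3:
  m=-3: Y*=-0.002371+0.003217i  Y=+0.196969+0.331942i  product -0.001535-0.000153i
  m=-2: Y*=-0.041064-0.018507i  Y=-0.168253-0.138913i  product +0.004338+0.008818i
  m=-1: Y*=+0.054437-0.253274i  Y=-0.221419-0.079593i  product -0.032212+0.051747i
  m=+0: Y*=+0.647094-0.000000i  Y=+0.230527+0.000000i  product +0.149173+0.000000i
  m=+1: Y*=-0.054437-0.253274i  Y=+0.221419-0.079593i  product -0.032212-0.051747i
  m=+2: Y*=-0.041064+0.018507i  Y=-0.168253+0.138913i  product +0.004338-0.008818i
  m=+3: Y*=+0.002371+0.003217i  Y=-0.196969+0.331942i  product -0.001535+0.000153i
Σ over m = +0.090355+0.000000i; ×(4π/7) → +0.162205+0.000000i. Real part: 0.162205

0.162205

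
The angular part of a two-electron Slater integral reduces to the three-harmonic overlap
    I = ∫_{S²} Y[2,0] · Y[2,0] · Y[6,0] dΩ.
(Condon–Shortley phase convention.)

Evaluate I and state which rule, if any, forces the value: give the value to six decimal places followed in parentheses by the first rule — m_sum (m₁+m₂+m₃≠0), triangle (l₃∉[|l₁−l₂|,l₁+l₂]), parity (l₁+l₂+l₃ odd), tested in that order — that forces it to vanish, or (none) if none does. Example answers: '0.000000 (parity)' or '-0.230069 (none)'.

l₃=6 ∉ [0,4] — triangle fails ⇒ I = 0

0.000000 (triangle)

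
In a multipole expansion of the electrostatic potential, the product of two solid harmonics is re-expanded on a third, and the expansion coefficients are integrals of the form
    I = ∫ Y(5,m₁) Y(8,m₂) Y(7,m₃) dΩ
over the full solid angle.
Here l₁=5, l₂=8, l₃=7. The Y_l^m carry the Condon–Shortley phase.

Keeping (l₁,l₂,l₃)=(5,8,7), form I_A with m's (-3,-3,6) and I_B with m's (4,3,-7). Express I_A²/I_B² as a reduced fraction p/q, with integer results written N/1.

7/1

l's match ⇒ only the (l;m) 3-j factors differ between A and B.
A: triangle coeff Δ(5,8,7) = 1/814773960; Σ_t [4,5]: t=4:+1/418037760 t=5:−1/2612736000 = 1/497664000; (3j)²=77/6460 [(5 8 7; -3 -3 6)], sign=-1
B: triangle coeff Δ(5,8,7) = 1/814773960; Σ_t [1,1]: t=1:−1/10450944000 = -1/10450944000; (3j)²=11/6460 [(5 8 7; 4 3 -7)], sign=-1
I_A²/I_B² = (77/6460)/(11/6460) = 7/1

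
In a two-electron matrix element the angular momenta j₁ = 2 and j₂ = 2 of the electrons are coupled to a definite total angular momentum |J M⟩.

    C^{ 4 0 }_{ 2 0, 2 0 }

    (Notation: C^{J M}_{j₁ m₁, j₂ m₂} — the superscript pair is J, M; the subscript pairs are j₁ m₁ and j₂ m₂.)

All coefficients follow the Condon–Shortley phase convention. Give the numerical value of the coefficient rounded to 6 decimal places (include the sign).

+√(18/35) ≈ +0.717137

√[9·0!4!4!/9! · 2!2!2!2!4!4!] = √(4608/35)
  +(−1)^0/∏(0,0,2,2,2,2)! = 1/16  (running 1/16)
⟨..|..⟩ = √(4608/35)·(1/16) = +0.717137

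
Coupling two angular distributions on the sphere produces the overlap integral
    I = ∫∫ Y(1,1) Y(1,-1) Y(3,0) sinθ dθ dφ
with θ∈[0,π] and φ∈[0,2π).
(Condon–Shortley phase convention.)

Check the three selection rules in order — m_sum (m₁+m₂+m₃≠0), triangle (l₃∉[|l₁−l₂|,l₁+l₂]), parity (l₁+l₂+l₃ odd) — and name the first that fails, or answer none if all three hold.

azimuthal sum: 1 − 1 + 0 = 0  ✓
l₃ must lie in [0,2]; have l₃=3  ✗
L = 1 + 1 + 3 = 5 (odd)

triangle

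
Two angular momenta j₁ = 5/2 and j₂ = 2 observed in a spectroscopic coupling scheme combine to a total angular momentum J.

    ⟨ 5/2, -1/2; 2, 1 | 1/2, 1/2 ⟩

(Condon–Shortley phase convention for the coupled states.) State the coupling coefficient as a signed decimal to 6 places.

-0.365148  (= −√(2/15))

j₁+j₂−J=4  J+j₁−j₂=1  J−j₁+j₂=0  j₁+j₂+J+1=6
(j₁±m₁, j₂±m₂, J±M) = (2,3,3,1,1,0)
P² = 24/5
sum k=3..3:
  [3] −1/6 = -1/6
S = -1/6
C² = P²·S² = 2/15 ; C = -0.365148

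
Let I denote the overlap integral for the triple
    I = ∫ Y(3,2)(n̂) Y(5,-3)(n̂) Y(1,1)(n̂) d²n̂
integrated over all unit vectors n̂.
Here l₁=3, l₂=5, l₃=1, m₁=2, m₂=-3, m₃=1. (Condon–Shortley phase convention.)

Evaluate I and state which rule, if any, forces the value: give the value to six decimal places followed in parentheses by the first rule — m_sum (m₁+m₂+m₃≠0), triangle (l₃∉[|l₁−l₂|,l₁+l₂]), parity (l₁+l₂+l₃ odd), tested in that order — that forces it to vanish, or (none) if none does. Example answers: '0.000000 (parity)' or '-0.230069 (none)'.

0.000000 (triangle)

l₃=1 ∉ [2,8] — triangle fails ⇒ I = 0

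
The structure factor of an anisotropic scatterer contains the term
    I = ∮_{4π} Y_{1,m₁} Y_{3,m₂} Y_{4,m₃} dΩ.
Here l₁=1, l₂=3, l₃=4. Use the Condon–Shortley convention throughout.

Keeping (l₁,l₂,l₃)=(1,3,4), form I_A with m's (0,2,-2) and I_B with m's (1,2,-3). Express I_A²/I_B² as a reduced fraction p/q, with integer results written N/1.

4/7

l's match ⇒ only the (l;m) 3-j factors differ between A and B.
A: triangle coeff Δ(1,3,4) = 1/252; Σ_t [0,0]: t=0:+1/120 = 1/120; (3j)²=1/21 [(1 3 4; 0 2 -2)], sign=+1
B: triangle coeff Δ(1,3,4) = 1/252; Σ_t [0,0]: t=0:+1/240 = 1/240; (3j)²=1/12 [(1 3 4; 1 2 -3)], sign=-1
I_A²/I_B² = (1/21)/(1/12) = 4/7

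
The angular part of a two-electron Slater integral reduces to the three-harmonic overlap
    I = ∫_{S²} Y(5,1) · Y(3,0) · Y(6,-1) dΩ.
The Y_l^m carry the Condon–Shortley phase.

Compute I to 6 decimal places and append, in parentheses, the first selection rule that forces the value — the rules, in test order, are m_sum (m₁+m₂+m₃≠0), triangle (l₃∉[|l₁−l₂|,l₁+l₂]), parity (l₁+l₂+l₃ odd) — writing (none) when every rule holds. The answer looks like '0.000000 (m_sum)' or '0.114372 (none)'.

-0.123080 (none)

Checks pass: Σm=0; 14 even; l₃=6∈[2,8].
(2·5+1)(2·3+1)(2·6+1) = 1001
Δ: 2! 8! 4! / 15! → 1/675675
sum: t=0:+1/8640 t=1:−1/2304 t=2:+1/8640 = -7/34560
3j²(5 3 6; 0 0 0) = Δ·Π!·Σ² = 7/429  (sign -1)
sum: t=0:+1/6912 t=1:−1/2880 t=2:+1/17280 = -1/6912
3j²(5 3 6; 1 0 -1) = Δ·Π!·Σ² = 5/429  (sign +1)
combine: 4πI² = 1001·7/429·5/429 = 245/1287
take √, sign -1: I = -0.12308038
No selection rule forces the value: the integral is nonzero (none).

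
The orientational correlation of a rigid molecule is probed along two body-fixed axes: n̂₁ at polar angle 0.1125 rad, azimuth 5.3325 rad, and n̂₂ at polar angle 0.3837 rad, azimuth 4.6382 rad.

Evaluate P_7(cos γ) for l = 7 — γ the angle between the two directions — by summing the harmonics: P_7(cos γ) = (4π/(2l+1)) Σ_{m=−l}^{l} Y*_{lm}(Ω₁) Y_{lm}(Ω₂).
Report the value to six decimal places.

0.060146

Expand P_7 via completeness: Σ_{m} conj(Y_{7,m}) at Ω₁ times Y_{7,m} at Ω₂ —
  [-7]  conj(Y_{7,-7})(Ω₁) = 0.00000 - 0.00000j ; Y_{7,-7}(Ω₂) = 0.00026 - 0.00045j ; Δ = 0.00000 - 0.00000j
  [-6]  conj(Y_{7,-6})(Ω₁) = 0.00000 + 0.00000j ; Y_{7,-6}(Ω₂) = -0.00431 - 0.00206j ; Δ = -0.00000 - 0.00000j
  [-5]  conj(Y_{7,-5})(Ω₁) = 0.00000 + 0.00008j ; Y_{7,-5}(Ω₂) = -0.00995 + 0.02559j ; Δ = -0.00000 - 0.00000j
  [-4]  conj(Y_{7,-4})(Ω₁) = -0.00090 + 0.00070j ; Y_{7,-4}(Ω₂) = 0.10452 + 0.03196j ; Δ = -0.00012 + 0.00004j
  [-3]  conj(Y_{7,-3})(Ω₁) = -0.01159 - 0.00345j ; Y_{7,-3}(Ω₂) = 0.06659 - 0.29424j ; Δ = -0.00179 + 0.00318j
  [-2]  conj(Y_{7,-2})(Ω₁) = -0.02913 - 0.08489j ; Y_{7,-2}(Ω₂) = -0.52571 - 0.07858j ; Δ = 0.00864 + 0.04692j
  [-1]  conj(Y_{7,-1})(Ω₁) = 0.24453 - 0.34244j ; Y_{7,-1}(Ω₂) = -0.03161 + 0.42524j ; Δ = 0.13789 + 0.11480j
  [+0]  conj(Y_{7,0})(Ω₁) = 0.90727 + 0.00000j ; Y_{7,0}(Ω₂) = -0.23968 + 0.00000j ; Δ = -0.21746 + 0.00000j
  [+1]  conj(Y_{7,1})(Ω₁) = -0.24453 - 0.34244j ; Y_{7,1}(Ω₂) = 0.03161 + 0.42524j ; Δ = 0.13789 - 0.11480j
  [+2]  conj(Y_{7,2})(Ω₁) = -0.02913 + 0.08489j ; Y_{7,2}(Ω₂) = -0.52571 + 0.07858j ; Δ = 0.00864 - 0.04692j
  [+3]  conj(Y_{7,3})(Ω₁) = 0.01159 - 0.00345j ; Y_{7,3}(Ω₂) = -0.06659 - 0.29424j ; Δ = -0.00179 - 0.00318j
  [+4]  conj(Y_{7,4})(Ω₁) = -0.00090 - 0.00070j ; Y_{7,4}(Ω₂) = 0.10452 - 0.03196j ; Δ = -0.00012 - 0.00004j
  [+5]  conj(Y_{7,5})(Ω₁) = -0.00000 + 0.00008j ; Y_{7,5}(Ω₂) = 0.00995 + 0.02559j ; Δ = -0.00000 + 0.00000j
  [+6]  conj(Y_{7,6})(Ω₁) = 0.00000 - 0.00000j ; Y_{7,6}(Ω₂) = -0.00431 + 0.00206j ; Δ = -0.00000 + 0.00000j
  [+7]  conj(Y_{7,7})(Ω₁) = -0.00000 - 0.00000j ; Y_{7,7}(Ω₂) = -0.00026 - 0.00045j ; Δ = 0.00000 + 0.00000j
Σ over m = 0.07179 - 0.00000j; ×(4π/15) → 0.06015 - 0.00000j. Real part: 0.060146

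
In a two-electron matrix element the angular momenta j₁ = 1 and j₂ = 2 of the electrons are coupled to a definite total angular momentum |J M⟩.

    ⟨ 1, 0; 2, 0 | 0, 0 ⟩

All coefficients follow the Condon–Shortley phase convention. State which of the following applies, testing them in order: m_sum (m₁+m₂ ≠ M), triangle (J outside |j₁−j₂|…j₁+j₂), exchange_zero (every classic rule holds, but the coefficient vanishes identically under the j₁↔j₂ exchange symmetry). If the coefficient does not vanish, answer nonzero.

triangle

m-sum: m₁+m₂ = 0+0 = 0, M = 0  ✓
triangle: need |j₁−j₂| ≤ J ≤ j₁+j₂, i.e. J ∈ [1, 3]; J = 0 is outside ✗ ⇒ coefficient is 0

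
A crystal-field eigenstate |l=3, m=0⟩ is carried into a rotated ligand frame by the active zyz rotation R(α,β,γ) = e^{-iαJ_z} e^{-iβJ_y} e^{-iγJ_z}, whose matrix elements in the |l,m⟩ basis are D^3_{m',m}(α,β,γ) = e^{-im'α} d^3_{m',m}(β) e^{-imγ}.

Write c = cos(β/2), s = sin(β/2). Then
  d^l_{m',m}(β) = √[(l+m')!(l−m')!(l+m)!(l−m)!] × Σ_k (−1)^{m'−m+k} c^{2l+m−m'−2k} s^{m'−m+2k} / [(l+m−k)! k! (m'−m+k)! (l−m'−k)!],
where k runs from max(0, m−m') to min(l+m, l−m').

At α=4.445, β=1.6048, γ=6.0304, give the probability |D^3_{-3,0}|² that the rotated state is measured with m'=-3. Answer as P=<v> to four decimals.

P=0.3114

First d^3_{-3,0}(β=1.6048), then the phase factors e^{-i(-3)α} and e^{-i(0)γ}:
Half-angle: c=0.694983, s=0.719026. N=√(1·720·6·6)=160.996894
Admissible k: 3..3 (factorial args all ≥0)
  k=3: (−1)^0·160.9969/(36)·0.6950^3·0.7190^3 = +0.558048
d^3_{-3,0}(1.6048) = +0.558048
|D^3_{-3,0}|² = |d^3_{-3,0}(β)|² = (+0.558048)² = 0.311418 (the z-rotation phases have unit modulus)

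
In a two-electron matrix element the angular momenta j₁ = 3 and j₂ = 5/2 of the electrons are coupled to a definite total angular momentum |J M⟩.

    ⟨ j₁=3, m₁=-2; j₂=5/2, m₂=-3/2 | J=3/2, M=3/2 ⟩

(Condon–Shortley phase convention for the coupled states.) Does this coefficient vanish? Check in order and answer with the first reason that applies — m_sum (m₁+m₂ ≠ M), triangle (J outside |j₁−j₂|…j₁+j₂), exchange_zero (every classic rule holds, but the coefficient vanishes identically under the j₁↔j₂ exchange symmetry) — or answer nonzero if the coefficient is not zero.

m-sum: m₁+m₂ = -2+(-3/2) = -7/2, M = 3/2  ✗ ⇒ coefficient is 0

m_sum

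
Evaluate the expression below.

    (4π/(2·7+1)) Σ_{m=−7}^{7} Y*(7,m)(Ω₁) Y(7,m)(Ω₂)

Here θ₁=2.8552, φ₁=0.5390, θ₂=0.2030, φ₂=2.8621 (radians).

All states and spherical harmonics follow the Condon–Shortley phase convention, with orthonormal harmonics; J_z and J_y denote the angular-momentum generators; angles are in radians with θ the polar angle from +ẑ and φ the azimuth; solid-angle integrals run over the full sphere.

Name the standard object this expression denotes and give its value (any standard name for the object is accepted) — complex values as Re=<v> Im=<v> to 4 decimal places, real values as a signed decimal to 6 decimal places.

This sum is the spherical-harmonic addition theorem: it equals the Legendre polynomial P_l(cos γ) of the angle γ between the two directions.
Summing Y*_{l m}(θ₁,φ₁)·Y_{l m}(θ₂,φ₂) over m ∈ [−7, 7]; prefactor 4π/(2·7+1) = 0.837758:
  m=-7: Y*=-0.000058-0.000042i  Y=+0.000003-0.000006i  product -0.000000+0.000000i
  m=-6: Y*=+0.000908+0.000084i  Y=-0.000013+0.000122i  product -0.000000+0.000000i
  m=-5: Y*=-0.006527+0.003125i  Y=-0.000242-0.001381i  product +0.000006+0.000008i
  m=-4: Y*=+0.022195-0.033495i  Y=+0.004921+0.010114i  product +0.000448+0.000060i
  m=-3: Y*=-0.007298+0.157842i  Y=-0.043215-0.048064i  product +0.007902-0.006470i
  m=-2: Y*=-0.197560-0.367905i  Y=+0.216948+0.135709i  product +0.007068-0.106627i
  m=-1: Y*=+0.531953+0.318146i  Y=-0.590679-0.169528i  product -0.260279-0.278103i
  m=+0: Y*=-0.152456-0.000000i  Y=+0.546627+0.000000i  product -0.083337-0.000000i
  m=+1: Y*=-0.531953+0.318146i  Y=+0.590679-0.169528i  product -0.260279+0.278103i
  m=+2: Y*=-0.197560+0.367905i  Y=+0.216948-0.135709i  product +0.007068+0.106627i
  m=+3: Y*=+0.007298+0.157842i  Y=+0.043215-0.048064i  product +0.007902+0.006470i
  m=+4: Y*=+0.022195+0.033495i  Y=+0.004921-0.010114i  product +0.000448-0.000060i
  m=+5: Y*=+0.006527+0.003125i  Y=+0.000242-0.001381i  product +0.000006-0.000008i
  m=+6: Y*=+0.000908-0.000084i  Y=-0.000013-0.000122i  product -0.000000-0.000000i
  m=+7: Y*=+0.000058-0.000042i  Y=-0.000003-0.000006i  product -0.000000-0.000000i
Total Σ_m = -0.573047-0.000000i. Multiply by 0.837758: -0.480075-0.000000i. P_7(cos γ) = -0.480075

Legendre polynomial (addition theorem), -0.480075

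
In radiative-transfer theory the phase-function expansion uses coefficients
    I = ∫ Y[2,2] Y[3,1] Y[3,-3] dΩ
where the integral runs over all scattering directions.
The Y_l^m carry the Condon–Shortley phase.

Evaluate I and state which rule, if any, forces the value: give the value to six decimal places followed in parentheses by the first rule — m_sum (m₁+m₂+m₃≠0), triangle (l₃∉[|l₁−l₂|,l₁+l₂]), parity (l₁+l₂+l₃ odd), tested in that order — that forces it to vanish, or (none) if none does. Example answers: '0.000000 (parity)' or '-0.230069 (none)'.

Checks pass: Σm=0; 8 even; l₃=3∈[1,5].
(2·2+1)(2·3+1)(2·3+1) = 245
Δ: 2! 2! 4! / 9! → 1/3780
sum: t=0:+1/24 t=1:−1/4 t=2:+1/24 = -1/6
3j²(2 3 3; 0 0 0) = Δ·Π!·Σ² = 4/105  (sign +1)
sum: t=0:+1/96 = 1/96
3j²(2 3 3; 2 1 -3) = Δ·Π!·Σ² = 1/42  (sign +1)
combine: 4πI² = 245·4/105·1/42 = 2/9
take √, sign +1: I = 0.13298076
No selection rule forces the value: the integral is nonzero (none).

0.132981 (none)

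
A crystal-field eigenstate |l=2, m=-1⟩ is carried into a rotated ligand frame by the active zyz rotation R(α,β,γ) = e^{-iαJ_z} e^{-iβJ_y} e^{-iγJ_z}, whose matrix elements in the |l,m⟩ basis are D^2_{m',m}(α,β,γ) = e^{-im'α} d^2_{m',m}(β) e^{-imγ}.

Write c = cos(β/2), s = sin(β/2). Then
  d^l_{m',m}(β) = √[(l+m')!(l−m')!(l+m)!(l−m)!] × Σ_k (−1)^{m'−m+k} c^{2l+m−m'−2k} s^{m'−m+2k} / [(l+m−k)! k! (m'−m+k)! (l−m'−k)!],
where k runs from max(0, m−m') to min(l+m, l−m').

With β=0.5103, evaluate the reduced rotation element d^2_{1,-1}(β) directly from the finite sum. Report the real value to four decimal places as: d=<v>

d^2_{1,-1}(β=0.5103) via the finite sum:
With c≡cos(β/2)=0.967625 and s≡sin(β/2)=0.252391, N=[6·1·1·6]^{1/2}=6.000000
The bounds max(0,m−m')=0 and min(l+m,l−m')=1 give 2 terms
  k=0: (−1)^2·6.0000/(2)·0.9676^2·0.2524^2 = +0.178930
  k=1: (−1)^3·6.0000/(6)·0.9676^0·0.2524^4 = -0.004058
d^2_{1,-1}(0.5103) = +0.178930 -0.004058 = +0.174872

d=0.1749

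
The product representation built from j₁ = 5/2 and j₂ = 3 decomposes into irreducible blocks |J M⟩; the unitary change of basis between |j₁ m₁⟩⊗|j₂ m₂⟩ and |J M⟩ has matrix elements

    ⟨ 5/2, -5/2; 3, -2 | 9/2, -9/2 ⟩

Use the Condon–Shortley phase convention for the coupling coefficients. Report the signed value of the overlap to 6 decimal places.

−√(5/11) = -0.674200

j₁+j₂−J=1  J+j₁−j₂=4  J−j₁+j₂=5  j₁+j₂+J+1=11
(j₁±m₁, j₂±m₂, J±M) = (0,5,1,5,0,9)
P² = 41472000/11
sum k=1..1:
  [1] −1/2880 = -1/2880
S = -1/2880
C² = P²·S² = 5/11 ; C = -0.674200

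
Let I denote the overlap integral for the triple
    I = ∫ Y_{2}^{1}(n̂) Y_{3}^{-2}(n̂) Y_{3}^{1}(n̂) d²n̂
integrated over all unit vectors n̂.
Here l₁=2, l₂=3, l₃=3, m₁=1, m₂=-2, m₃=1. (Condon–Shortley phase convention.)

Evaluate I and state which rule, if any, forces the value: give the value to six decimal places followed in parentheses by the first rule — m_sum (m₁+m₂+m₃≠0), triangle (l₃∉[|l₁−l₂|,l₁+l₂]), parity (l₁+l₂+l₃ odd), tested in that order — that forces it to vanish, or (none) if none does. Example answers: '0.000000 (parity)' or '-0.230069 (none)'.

Rules hold: Σm=0, L=8 even, 1≤3≤5.
N = 5·7·7 = 245
Δ = 2!·2!·4!/9! = 1/3780
Racah Σ t=0..2: t=0:+1/24 t=1:−1/4 t=2:+1/24 = -1/6
⇒ 3j(2 3 3; 0 0 0)² = 4/105, sgn +1
Racah Σ t=0..1: t=0:+1/12 t=1:−1/48 = 1/16
⇒ 3j(2 3 3; 1 -2 1)² = 1/28, sgn +1
4πI² = N·(3j₀)²·(3jₘ)² = 1/3
I = +1·√(0.333333/4π) = 0.16286750
No selection rule forces the value: the integral is nonzero (none).

0.162868 (none)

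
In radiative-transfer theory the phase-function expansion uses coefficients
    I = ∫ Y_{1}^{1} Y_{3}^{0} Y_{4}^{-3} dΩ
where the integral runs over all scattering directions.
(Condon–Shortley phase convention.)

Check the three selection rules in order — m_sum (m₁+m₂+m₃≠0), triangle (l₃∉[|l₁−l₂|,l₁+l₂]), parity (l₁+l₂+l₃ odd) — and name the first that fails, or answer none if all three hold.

m_sum

Σmᵢ = -2  ✗
l₃∈[|l₁−l₂|,l₁+l₂]=[2,4], have l₃=4
Σlᵢ = 8 ⇒ even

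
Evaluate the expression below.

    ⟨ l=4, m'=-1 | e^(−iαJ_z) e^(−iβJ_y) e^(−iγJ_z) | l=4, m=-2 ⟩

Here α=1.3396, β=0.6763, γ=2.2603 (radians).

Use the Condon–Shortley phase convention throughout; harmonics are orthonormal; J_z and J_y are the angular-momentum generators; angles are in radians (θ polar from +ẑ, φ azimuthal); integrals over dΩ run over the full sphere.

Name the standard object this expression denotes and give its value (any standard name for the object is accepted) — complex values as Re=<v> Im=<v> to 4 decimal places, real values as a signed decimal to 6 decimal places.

Wigner D-matrix element, Re=-0.3692 Im=0.1662

This is a Wigner D-matrix element — the rotation-matrix element ⟨l m'| R(α,β,γ) |l m⟩ in the angular-momentum basis.
Split into d^4_{-1,-2}(β=0.6763) × two z-phases.
With c≡cos(β/2)=0.943370 and s≡sin(β/2)=0.331742, N=[6·120·2·720]^{1/2}=1018.233765
k: max(0,(-2)−(-1))=0 … min(4+(-2),4−(-1))=2
  k=0: (−1)^1·1018.2338/(240)·0.9434^7·0.3317^1 = -0.935862
  k=1: (−1)^2·1018.2338/(48)·0.9434^5·0.3317^3 = +0.578655
  k=2: (−1)^3·1018.2338/(72)·0.9434^3·0.3317^5 = -0.047705
d^4_{-1,-2}(0.6763) = -0.935862 +0.578655 -0.047705 = -0.404912
Attach z-rotation phases: D = e^{-i(-1)(1.3396)}·(-0.404912)·e^{-i(-2)(2.2603)} = -0.369226+0.166210i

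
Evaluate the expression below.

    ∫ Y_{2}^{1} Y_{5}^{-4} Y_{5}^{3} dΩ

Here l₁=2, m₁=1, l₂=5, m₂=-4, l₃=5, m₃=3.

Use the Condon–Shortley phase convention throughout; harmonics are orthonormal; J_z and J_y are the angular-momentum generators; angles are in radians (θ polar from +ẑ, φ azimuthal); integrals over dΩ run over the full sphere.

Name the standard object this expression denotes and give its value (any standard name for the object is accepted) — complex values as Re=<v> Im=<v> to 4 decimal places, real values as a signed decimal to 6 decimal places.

Gaunt coefficient, +0.196098

This is a Gaunt coefficient — the integral of a triple product of spherical harmonics over the sphere.
m-sum 0 ✓  L=12 even ✓  3≤5≤7 ✓
Π(2lᵢ+1) = 5×11×11 = 605
triangle coeff Δ(2,5,5) = 1/38610
Σ_t [0,2]: t=0:+1/2880 t=1:−1/576 t=2:+1/2880 = -1/960
(3j)²=10/429 [(2 5 5; 0 0 0)], sign=+1
Σ_t [0,1]: t=0:+1/10080 t=1:−1/80640 = 1/11520
(3j)²=49/1430 [(2 5 5; 1 -4 3)], sign=+1
⇒ 4πI² = 245/507
I = (+1)√(245/507/(4π)) = 0.19609844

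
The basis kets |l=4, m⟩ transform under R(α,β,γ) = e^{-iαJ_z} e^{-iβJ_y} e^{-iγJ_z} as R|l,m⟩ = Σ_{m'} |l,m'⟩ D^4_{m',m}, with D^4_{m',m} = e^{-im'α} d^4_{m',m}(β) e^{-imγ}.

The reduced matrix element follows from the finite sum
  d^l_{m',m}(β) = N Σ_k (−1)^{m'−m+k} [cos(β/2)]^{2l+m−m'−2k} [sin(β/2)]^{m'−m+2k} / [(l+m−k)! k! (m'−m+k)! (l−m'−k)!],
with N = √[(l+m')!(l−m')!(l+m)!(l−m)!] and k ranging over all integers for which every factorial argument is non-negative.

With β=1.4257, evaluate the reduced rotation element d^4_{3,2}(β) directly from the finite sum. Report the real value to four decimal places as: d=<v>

d=0.4310

d^4_{3,2}(β=1.4257) via the finite sum:
c=cos(1.425700/2)=0.756501, s=sin(1.425700/2)=0.653992; N=√[5040·1·720·2]=2693.993318
The bounds max(0,m−m')=0 and min(l+m,l−m')=1 give 2 terms
  k=0: (−1)^1·2693.9933/(720)·0.7565^7·0.6540^1 = -0.346979
  k=1: (−1)^2·2693.9933/(240)·0.7565^5·0.6540^3 = +0.777949
d^4_{3,2}(1.4257) = -0.346979 +0.777949 = +0.430970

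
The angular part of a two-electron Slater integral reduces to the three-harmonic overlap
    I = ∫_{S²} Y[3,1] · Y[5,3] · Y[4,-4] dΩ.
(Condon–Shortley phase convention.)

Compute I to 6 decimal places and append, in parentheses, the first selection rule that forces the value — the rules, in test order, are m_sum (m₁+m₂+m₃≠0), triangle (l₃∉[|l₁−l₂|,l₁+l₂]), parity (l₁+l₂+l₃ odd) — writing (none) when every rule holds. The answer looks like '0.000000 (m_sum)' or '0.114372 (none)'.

0.169606 (none)

m-sum 0 ✓  L=12 even ✓  2≤4≤8 ✓
Π(2lᵢ+1) = 7×11×9 = 693
triangle coeff Δ(3,5,4) = 1/180180
Σ_t [1,3]: t=1:−1/576 t=2:+1/144 t=3:−1/576 = 1/288
(3j)²=20/1001 [(3 5 4; 0 0 0)], sign=+1
Σ_t [2,2]: t=2:+1/5760 = 1/5760
(3j)²=56/2145 [(3 5 4; 1 3 -4)], sign=+1
⇒ 4πI² = 672/1859
I = (+1)√(672/1859/(4π)) = 0.16960553
No selection rule forces the value: the integral is nonzero (none).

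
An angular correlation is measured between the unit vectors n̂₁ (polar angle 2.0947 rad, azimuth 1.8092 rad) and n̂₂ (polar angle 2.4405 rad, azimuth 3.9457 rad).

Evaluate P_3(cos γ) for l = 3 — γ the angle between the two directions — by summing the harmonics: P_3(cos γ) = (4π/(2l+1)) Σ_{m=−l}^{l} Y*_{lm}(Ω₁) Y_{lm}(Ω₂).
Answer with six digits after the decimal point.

Expand P_3 via completeness: Σ_{m} conj(Y_{3,m}) at Ω₁ times Y_{3,m} at Ω₂ —
  m=-3: (0.17762 - 0.20448j) × (0.08350 + 0.07462j) = 0.03009 - 0.00382j  (running Σ = 0.03009 - 0.00382j)
  m=-2: (0.34056 + 0.17592j) × (0.01216 + 0.32472j) = -0.05298 + 0.11272j  (running Σ = -0.02289 + 0.10890j)
  m=-1: (-0.01661 + 0.06834j) × (-0.27761 + 0.28820j) = -0.01508 - 0.02376j  (running Σ = -0.03798 + 0.08514j)
  m=0: (0.32646 + 0.00000j) × (0.02295 + 0.00000j) = 0.00749 + 0.00000j  (running Σ = -0.03049 + 0.08514j)
  m=1: (0.01661 + 0.06834j) × (0.27761 + 0.28820j) = -0.01508 + 0.02376j  (running Σ = -0.04557 + 0.10890j)
  m=2: (0.34056 - 0.17592j) × (0.01216 - 0.32472j) = -0.05298 - 0.11272j  (running Σ = -0.09856 - 0.00382j)
  m=3: (-0.17762 - 0.20448j) × (-0.08350 + 0.07462j) = 0.03009 + 0.00382j  (running Σ = -0.06847 + 0.00000j)
Accumulated sum -0.06847 + 0.00000j; after 4π/(2l+1) scaling, -0.12291 + 0.00000j ⇒ P_3 = -0.122913

-0.122913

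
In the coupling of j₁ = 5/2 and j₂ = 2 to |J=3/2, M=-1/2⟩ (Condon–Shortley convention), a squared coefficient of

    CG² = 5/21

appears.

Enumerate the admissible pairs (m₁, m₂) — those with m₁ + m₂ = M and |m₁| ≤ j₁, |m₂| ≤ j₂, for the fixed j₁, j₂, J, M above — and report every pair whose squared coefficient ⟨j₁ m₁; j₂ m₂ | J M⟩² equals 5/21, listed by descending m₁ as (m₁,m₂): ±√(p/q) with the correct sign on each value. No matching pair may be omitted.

Admissible pairs with m₁+m₂ = M = -1/2: (-5/2,2), (-3/2,1), (-1/2,0), (1/2,-1), (3/2,-2)
  (m₁,m₂)=(3/2,-2): CG² = 32/105, CG = +√(32/105)
  (m₁,m₂)=(1/2,-1): CG² = 5/21, CG = −√(5/21)   ← matches the target
  (m₁,m₂)=(-1/2,0): CG² = 2/35, CG = +√(2/35)
  (m₁,m₂)=(-3/2,1): CG² = 2/105, CG = +√(2/105)
  (m₁,m₂)=(-5/2,2): CG² = 8/21, CG = −√(8/21)
Pairs with CG² = 5/21: (1/2,-1): −√(5/21)

(1/2,-1): −√(5/21)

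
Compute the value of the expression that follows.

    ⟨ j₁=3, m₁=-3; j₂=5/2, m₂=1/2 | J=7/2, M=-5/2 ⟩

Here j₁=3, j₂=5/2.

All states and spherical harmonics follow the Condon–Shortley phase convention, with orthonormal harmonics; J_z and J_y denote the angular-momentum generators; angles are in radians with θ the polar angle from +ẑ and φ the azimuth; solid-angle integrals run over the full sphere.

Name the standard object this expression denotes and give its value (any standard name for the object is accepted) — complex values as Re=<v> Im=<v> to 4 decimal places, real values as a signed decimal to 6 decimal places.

This is a Clebsch–Gordan (vector-coupling) coefficient.
j₁+j₂−J=2  J+j₁−j₂=4  J−j₁+j₂=3  j₁+j₂+J+1=10
(j₁±m₁, j₂±m₂, J±M) = (0,6,3,2,1,6)
P² = 27648/7
sum k=2..2:
  [2] +1/96 = 1/96
S = 1/96
C² = P²·S² = 3/7 ; C = +0.654654

Clebsch–Gordan coefficient, +√(3/7) ≈ +0.654654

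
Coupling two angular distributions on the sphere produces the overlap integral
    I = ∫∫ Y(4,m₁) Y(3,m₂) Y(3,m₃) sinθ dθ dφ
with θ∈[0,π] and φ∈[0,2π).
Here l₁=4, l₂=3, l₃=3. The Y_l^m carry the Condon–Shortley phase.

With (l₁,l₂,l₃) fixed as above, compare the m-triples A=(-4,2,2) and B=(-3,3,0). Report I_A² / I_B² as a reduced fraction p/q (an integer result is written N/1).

10/9

l's match ⇒ only the (l;m) 3-j factors differ between A and B.
A: triangle coeff Δ(4,3,3) = 1/34650; Σ_t [4,4]: t=4:+1/576 = 1/576; (3j)²=5/99 [(4 3 3; -4 2 2)], sign=-1
B: triangle coeff Δ(4,3,3) = 1/34650; Σ_t [4,4]: t=4:+1/288 = 1/288; (3j)²=1/22 [(4 3 3; -3 3 0)], sign=-1
I_A²/I_B² = (5/99)/(1/22) = 10/9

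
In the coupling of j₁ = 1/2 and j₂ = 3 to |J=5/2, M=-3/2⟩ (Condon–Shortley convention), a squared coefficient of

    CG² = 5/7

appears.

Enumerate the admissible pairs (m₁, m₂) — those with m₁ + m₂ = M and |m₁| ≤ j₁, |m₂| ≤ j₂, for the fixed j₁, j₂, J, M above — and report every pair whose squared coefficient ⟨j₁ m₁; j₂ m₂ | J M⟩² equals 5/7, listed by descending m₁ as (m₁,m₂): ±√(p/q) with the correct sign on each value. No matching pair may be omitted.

(1/2,-2): +√(5/7)

Admissible pairs with m₁+m₂ = M = -3/2: (-1/2,-1), (1/2,-2)
  (m₁,m₂)=(1/2,-2): CG² = 5/7, CG = +√(5/7)   ← matches the target
  (m₁,m₂)=(-1/2,-1): CG² = 2/7, CG = −√(2/7)
Pairs with CG² = 5/7: (1/2,-2): +√(5/7)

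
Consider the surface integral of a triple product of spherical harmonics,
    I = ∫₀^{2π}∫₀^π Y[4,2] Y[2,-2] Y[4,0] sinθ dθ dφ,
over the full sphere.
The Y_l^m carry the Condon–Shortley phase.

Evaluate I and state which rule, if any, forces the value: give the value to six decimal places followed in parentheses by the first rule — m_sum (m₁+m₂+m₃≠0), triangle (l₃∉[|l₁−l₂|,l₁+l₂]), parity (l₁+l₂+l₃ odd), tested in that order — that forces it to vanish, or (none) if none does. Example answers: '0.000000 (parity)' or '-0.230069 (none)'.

Rules hold: Σm=0, L=10 even, 2≤4≤6.
N = 9·5·9 = 405
Δ = 2!·6!·2!/11! = 1/13860
Racah Σ t=0..2: t=0:+1/192 t=1:−1/36 t=2:+1/192 = -5/288
⇒ 3j(4 2 4; 0 0 0)² = 20/693, sgn -1
Racah Σ t=0..0: t=0:+1/192 = 1/192
⇒ 3j(4 2 4; 2 -2 0)² = 3/77, sgn +1
4πI² = N·(3j₀)²·(3jₘ)² = 2700/5929
I = -1·√(0.455389/4π) = -0.19036462
No selection rule forces the value: the integral is nonzero (none).

-0.190365 (none)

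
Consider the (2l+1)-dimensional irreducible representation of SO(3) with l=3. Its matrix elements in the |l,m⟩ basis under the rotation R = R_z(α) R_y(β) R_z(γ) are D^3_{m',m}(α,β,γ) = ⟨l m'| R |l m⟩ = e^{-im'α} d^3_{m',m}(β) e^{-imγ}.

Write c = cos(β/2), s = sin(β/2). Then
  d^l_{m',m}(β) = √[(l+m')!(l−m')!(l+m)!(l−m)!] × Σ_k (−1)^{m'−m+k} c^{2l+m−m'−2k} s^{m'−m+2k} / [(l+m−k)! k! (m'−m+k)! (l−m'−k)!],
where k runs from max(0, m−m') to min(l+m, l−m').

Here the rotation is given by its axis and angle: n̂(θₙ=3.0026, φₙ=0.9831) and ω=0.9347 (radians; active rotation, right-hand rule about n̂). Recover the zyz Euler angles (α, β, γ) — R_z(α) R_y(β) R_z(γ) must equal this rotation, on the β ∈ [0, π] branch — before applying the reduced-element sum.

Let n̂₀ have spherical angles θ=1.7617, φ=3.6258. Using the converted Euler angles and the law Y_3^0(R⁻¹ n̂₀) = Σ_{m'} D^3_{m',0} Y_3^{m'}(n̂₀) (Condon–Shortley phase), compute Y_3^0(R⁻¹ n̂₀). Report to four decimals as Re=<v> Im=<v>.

Re=0.2023 Im=0.0000

Axis–angle → zyz. n̂ = (sinθₙcosφₙ, sinθₙsinφₙ, cosθₙ) = (+0.076816, +0.115300, -0.990356), ω = 0.9347.
R = I cosω + sinω [n̂]ₓ + (1−cosω) n̂n̂ᵀ gives
  R = [+0.596455, +0.800258, +0.061868; -0.793068, +0.599456, -0.108146; -0.123632, +0.015439, +0.992208]
β = atan2(√(R₁₃²+R₂₃²), R₃₃) = 0.124917; α = atan2(R₂₃, R₁₃) mod 2π = 5.232025; γ = atan2(R₃₂, −R₃₁) mod 2π = 0.124233
Need the full column D^3_{m',0} for m'=−3..3 at α=5.2320, β=0.1249, γ=0.1242.
cos(β/2)=0.998050, sin(β/2)=0.062418
d^3_{-3,0}: single k=3 term ⇒ +0.001081;  D = -0.001081+0.000013i
d^3_{-2,0}: k∈[2..3] ⇒ +0.021173 -0.000083 = +0.021090;  D = -0.010690-0.018181i
d^3_{-1,0}: k∈[1..3] ⇒ +0.214122 -0.002512 +0.000003 = +0.211613;  D = +0.105079-0.183680i
d^3_{0,0}: k∈[0..3] ⇒ +0.988358 -0.034791 +0.000136 -0.000000 = +0.953702;  D = +0.953702+0.000000i
d^3_{1,0}: k∈[0..2] ⇒ -0.214122 +0.002512 -0.000003 = -0.211613;  D = -0.105079-0.183680i
d^3_{2,0}: k∈[0..1] ⇒ +0.021173 -0.000083 = +0.021090;  D = -0.010690+0.018181i
d^3_{3,0}: single k=0 term ⇒ -0.001081;  D = +0.001081+0.000013i
Y_3^{m'}(θ=1.7617,φ=3.6258) and Σ D·Y over m':
  (-0.0011+0.0000i)·(-0.0466+0.3921i)  (-0.0107-0.0182i)·(-0.1059+0.1540i)  (+0.1051-0.1837i)·(+0.2303-0.1211i)  (+0.9537+0.0000i)·(+0.1997+0.0000i)  (-0.1051-0.1837i)·(-0.2303-0.1211i)  (-0.0107+0.0182i)·(-0.1059-0.1540i)  (+0.0011+0.0000i)·(+0.0466+0.3921i)
Y_3^0(R⁻¹ n̂) = +0.202291+0.000000i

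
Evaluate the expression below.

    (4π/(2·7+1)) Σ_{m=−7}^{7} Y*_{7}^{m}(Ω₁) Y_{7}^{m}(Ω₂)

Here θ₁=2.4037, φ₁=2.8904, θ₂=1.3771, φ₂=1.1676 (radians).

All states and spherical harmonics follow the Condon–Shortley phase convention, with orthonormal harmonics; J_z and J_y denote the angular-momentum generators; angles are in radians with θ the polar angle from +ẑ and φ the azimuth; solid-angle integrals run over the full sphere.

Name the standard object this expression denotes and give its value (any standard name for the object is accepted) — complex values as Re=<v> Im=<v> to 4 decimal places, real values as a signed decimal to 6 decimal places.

This sum is the spherical-harmonic addition theorem: it equals the Legendre polynomial P_l(cos γ) of the angle γ between the two directions.
Expand P_7 via completeness: Σ_{m} conj(Y_{7,m}) at Ω₁ times Y_{7,m} at Ω₂ —
  m=-7: Y*=0.00581 + 0.03063j  Y=-0.13750 - 0.41601j  product 0.01194 - 0.00663j
  m=-6: Y*=-0.00816 + 0.12806j  Y=0.24125 - 0.21262j  product 0.02526 + 0.03263j
  m=-5: Y*=-0.09576 + 0.29404j  Y=-0.15619 - 0.07452j  product 0.03687 - 0.03879j
  m=-4: Y*=-0.24551 + 0.38641j  Y=0.01385 - 0.32957j  product 0.12395 + 0.08627j
  m=-3: Y*=-0.23886 + 0.22412j  Y=-0.07344 + 0.02774j  product 0.01132 - 0.02309j
  m=-2: Y*=0.10850 - 0.05961j  Y=-0.22321 - 0.23278j  product -0.03809 - 0.01195j
  m=-1: Y*=0.37707 - 0.09676j  Y=-0.01613 + 0.03781j  product -0.00242 + 0.01582j
  m=+0: Y*=-0.00714 + 0.00000j  Y=-0.31885 + 0.00000j  product 0.00228 + 0.00000j
  m=+1: Y*=-0.37707 - 0.09676j  Y=0.01613 + 0.03781j  product -0.00242 - 0.01582j
  m=+2: Y*=0.10850 + 0.05961j  Y=-0.22321 + 0.23278j  product -0.03809 + 0.01195j
  m=+3: Y*=0.23886 + 0.22412j  Y=0.07344 + 0.02774j  product 0.01132 + 0.02309j
  m=+4: Y*=-0.24551 - 0.38641j  Y=0.01385 + 0.32957j  product 0.12395 - 0.08627j
  m=+5: Y*=0.09576 + 0.29404j  Y=0.15619 - 0.07452j  product 0.03687 + 0.03879j
  m=+6: Y*=-0.00816 - 0.12806j  Y=0.24125 + 0.21262j  product 0.02526 - 0.03263j
  m=+7: Y*=-0.00581 + 0.03063j  Y=0.13750 - 0.41601j  product 0.01194 + 0.00663j
Total Σ_m = 0.33994 + 0.00000j. Multiply by 0.837758: 0.28478 + 0.00000j. P_7(cos γ) = 0.284785

Legendre polynomial (addition theorem), +0.284785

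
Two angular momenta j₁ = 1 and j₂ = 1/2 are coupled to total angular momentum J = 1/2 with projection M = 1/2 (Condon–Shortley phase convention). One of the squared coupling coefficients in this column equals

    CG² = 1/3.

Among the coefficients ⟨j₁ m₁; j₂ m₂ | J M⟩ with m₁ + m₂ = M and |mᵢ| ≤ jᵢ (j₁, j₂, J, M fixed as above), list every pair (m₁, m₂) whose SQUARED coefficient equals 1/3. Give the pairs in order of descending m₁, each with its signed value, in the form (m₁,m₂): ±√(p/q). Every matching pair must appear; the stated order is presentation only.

Admissible pairs with m₁+m₂ = M = 1/2: (0,1/2), (1,-1/2)
  (m₁,m₂)=(1,-1/2): CG² = 2/3, CG = +√(2/3)
  (m₁,m₂)=(0,1/2): CG² = 1/3, CG = −√(1/3)   ← matches the target
Pairs with CG² = 1/3: (0,1/2): −√(1/3)

(0,1/2): −√(1/3)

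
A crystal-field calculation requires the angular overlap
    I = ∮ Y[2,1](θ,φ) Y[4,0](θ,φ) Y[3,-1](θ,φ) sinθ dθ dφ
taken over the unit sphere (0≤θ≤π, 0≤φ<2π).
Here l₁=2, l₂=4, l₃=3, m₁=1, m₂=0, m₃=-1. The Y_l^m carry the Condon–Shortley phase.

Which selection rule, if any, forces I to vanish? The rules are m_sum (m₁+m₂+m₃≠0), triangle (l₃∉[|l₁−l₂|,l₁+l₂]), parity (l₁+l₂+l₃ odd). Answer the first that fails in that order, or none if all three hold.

parity

azimuthal sum: 1 + 0 − 1 = 0  ✓
2 ≤ 3 ≤ 6 (triangle on l)  ✓
L = 2 + 4 + 3 = 9 (odd)  ✗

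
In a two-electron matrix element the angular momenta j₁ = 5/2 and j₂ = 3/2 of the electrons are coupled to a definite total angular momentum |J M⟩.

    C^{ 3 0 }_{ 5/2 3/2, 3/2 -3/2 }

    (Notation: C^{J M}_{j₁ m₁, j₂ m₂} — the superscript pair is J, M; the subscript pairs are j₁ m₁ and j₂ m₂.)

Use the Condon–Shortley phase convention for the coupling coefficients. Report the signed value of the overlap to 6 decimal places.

+0.547723

j₁+j₂−J=1  J+j₁−j₂=4  J−j₁+j₂=2  j₁+j₂+J+1=8
(j₁±m₁, j₂±m₂, J±M) = (4,1,0,3,3,3)
P² = 216/5
sum k=0..0:
  [0] +1/12 = 1/12
S = 1/12
C² = P²·S² = 3/10 ; C = +0.547723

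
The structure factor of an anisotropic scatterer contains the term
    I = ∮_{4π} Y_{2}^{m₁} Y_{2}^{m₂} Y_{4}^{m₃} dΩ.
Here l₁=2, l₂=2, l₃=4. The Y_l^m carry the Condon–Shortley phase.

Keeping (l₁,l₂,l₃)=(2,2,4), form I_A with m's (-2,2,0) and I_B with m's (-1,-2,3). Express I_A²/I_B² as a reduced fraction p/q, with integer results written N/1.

1/35

Same 2,2,4: normalisation and zero-m 3j drop out of the ratio.
A: Δ: 0! 4! 4! / 9! → 1/630; sum: t=0:+1/576 = 1/576; 3j²(2 2 4; -2 2 0) = Δ·Π!·Σ² = 1/630  (sign +1)
B: Δ: 0! 4! 4! / 9! → 1/630; sum: t=0:+1/144 = 1/144; 3j²(2 2 4; -1 -2 3) = Δ·Π!·Σ² = 1/18  (sign -1)
I_A²/I_B² = (1/630)/(1/18) = 1/35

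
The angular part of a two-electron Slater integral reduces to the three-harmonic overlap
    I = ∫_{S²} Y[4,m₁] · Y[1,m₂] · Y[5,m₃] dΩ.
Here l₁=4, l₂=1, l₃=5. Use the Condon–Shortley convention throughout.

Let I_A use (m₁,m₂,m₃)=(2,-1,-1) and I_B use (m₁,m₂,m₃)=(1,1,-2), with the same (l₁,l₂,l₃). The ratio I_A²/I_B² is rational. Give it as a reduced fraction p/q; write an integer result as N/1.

2/7

l's match ⇒ only the (l;m) 3-j factors differ between A and B.
A: triangle coeff Δ(4,1,5) = 1/495; Σ_t [0,0]: t=0:+1/2880 = 1/2880; (3j)²=2/165 [(4 1 5; 2 -1 -1)], sign=+1
B: triangle coeff Δ(4,1,5) = 1/495; Σ_t [0,0]: t=0:+1/1440 = 1/1440; (3j)²=7/165 [(4 1 5; 1 1 -2)], sign=-1
I_A²/I_B² = (2/165)/(7/165) = 2/7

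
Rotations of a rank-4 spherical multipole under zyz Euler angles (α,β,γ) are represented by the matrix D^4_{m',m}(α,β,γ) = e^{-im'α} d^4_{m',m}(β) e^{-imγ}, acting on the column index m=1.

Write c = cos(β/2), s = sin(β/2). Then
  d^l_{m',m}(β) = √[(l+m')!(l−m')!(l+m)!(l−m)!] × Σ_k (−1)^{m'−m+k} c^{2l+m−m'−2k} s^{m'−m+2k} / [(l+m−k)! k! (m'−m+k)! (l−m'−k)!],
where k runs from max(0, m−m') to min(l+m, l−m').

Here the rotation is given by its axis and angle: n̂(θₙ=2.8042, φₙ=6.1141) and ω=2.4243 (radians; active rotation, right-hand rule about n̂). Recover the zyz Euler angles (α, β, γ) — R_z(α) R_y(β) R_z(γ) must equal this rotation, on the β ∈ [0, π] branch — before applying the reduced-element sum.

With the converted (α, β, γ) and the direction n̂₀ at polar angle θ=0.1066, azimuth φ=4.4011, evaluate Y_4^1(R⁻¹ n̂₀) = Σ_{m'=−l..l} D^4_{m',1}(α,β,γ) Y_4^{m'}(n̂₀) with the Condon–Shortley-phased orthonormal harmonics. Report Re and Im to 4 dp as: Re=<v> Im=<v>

Axis–angle → zyz. n̂ = (sinθₙcosφₙ, sinθₙsinφₙ, cosθₙ) = (+0.326307, -0.055706, -0.943621), ω = 2.4243.
R = I cosω + sinω [n̂]ₓ + (1−cosω) n̂n̂ᵀ gives
  R = [-0.566873, +0.588411, -0.576566; -0.652162, -0.748147, -0.122320; -0.503330, +0.306674, +0.807843]
β = atan2(√(R₁₃²+R₂₃²), R₃₃) = 0.630314; α = atan2(R₂₃, R₁₃) mod 2π = 3.350645; γ = atan2(R₃₂, −R₃₁) mod 2π = 0.547223
Need the full column D^4_{m',1} for m'=−4..4 at α=3.3506, β=0.6303, γ=0.5472.
cos(β/2)=0.950748, sin(β/2)=0.309966
d^4_{-4,1}: single k=5 term ⇒ +0.018402;  D = +0.017639+0.005244i
d^4_{-3,1}: k∈[4..5] ⇒ +0.099778 -0.006363 = +0.093414;  D = -0.093116-0.007459i
d^4_{-2,1}: k∈[3..5] ⇒ +0.327176 -0.052164 +0.001109 = +0.276121;  D = +0.273823-0.035553i
d^4_{-1,1}: k∈[2..5] ⇒ +0.709608 -0.226275 +0.012025 -0.000085 = +0.495274;  D = -0.467223+0.164313i
d^4_{0,1}: k∈[1..4] ⇒ +0.973387 -0.620773 +0.065983 -0.001169 = +0.417428;  D = +0.356472-0.217195i
d^4_{1,1}: k∈[0..3] ⇒ +0.667610 -1.064413 +0.226275 -0.008017 = -0.178545;  D = +0.129873-0.122521i
d^4_{2,1}: k∈[0..2] ⇒ -0.923436 +0.490764 -0.034776 = -0.467448;  D = -0.266047+0.384352i
d^4_{3,1}: k∈[0..1] ⇒ +0.563234 -0.099778 = +0.463456;  D = -0.178947+0.427516i
d^4_{4,1}: single k=0 term ⇒ -0.173125;  D = -0.032248+0.170095i
Y_4^{m'}(θ=0.1066,φ=4.4011) and Σ D·Y over m':
  (+0.0176+0.0052i)·(+0.0000+0.0001i)  (-0.0931-0.0075i)·(+0.0012-0.0009i)  (+0.2738-0.0356i)·(-0.0182-0.0131i)  (-0.4672+0.1643i)·(-0.0601+0.1868i)  (+0.3565-0.2172i)·(+0.7989+0.0000i)  (+0.1299-0.1225i)·(+0.0601+0.1868i)  (-0.2660+0.3844i)·(-0.0182+0.0131i)  (-0.1789+0.4275i)·(-0.0012-0.0009i)  (-0.0322+0.1701i)·(+0.0000-0.0001i)
Y_4^1(R⁻¹ n̂) = +0.307705-0.267453i

Re=0.3077 Im=-0.2675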